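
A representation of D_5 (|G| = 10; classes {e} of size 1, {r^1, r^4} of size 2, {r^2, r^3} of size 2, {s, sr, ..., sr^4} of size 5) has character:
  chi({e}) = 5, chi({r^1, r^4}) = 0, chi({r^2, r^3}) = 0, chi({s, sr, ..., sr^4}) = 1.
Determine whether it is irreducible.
Not irreducible (reducible): <chi, chi> = 3 > 1.

Proof sketch: <chi, chi> = (1/|G|) sum_C |C| * |chi(C)|^2 = (1/10)[1*|5|^2 + 2*|0|^2 + 2*|0|^2 + 5*|1|^2]
  = (1/10)[(25) + (0) + (0) + (5)] = 30/10 = 3.
A character is irreducible iff <chi, chi> = 1, so this representation is reducible.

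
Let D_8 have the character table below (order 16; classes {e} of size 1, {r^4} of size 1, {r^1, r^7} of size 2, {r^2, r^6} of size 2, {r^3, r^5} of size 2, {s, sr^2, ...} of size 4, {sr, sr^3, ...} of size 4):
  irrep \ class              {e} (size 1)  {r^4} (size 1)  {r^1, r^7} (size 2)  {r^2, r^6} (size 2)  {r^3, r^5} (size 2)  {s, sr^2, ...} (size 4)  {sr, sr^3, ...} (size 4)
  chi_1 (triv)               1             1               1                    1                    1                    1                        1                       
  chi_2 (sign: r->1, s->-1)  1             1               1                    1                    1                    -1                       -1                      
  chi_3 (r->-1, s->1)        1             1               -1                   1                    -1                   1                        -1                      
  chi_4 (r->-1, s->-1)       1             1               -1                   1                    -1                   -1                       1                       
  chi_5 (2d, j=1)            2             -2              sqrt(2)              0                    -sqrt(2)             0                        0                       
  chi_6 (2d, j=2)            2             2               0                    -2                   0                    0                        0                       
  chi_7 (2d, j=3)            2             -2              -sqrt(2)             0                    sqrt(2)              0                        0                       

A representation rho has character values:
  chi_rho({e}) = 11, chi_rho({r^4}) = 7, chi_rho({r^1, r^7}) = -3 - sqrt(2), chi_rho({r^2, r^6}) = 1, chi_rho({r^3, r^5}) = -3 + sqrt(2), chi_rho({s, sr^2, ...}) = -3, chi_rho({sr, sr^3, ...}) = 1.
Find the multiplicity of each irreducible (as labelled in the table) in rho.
Multiplicities: chi_1: 0, chi_2: 1, chi_3: 1, chi_4: 3, chi_5: 0, chi_6: 2, chi_7: 1.

Explanation: Use <chi_rho, chi> = (1/|G|) sum_C |C| * chi_rho(C) * conj(chi(C)) with |G| = 16 for each irreducible chi in the table:
  <chi_rho, chi_1> = (1/16)[1*(11)*conj(1) + 1*(7)*conj(1) + 2*(-3 - sqrt(2))*conj(1) + 2*(1)*conj(1) + 2*(-3 + sqrt(2))*conj(1) + 4*(-3)*conj(1) + 4*(1)*conj(1)]
      = (1/16)[(11) + (7) + (-6 - 2*sqrt(2)) + (2) + (-6 + 2*sqrt(2)) + (-12) + (4)] = 0/16 = 0
  <chi_rho, chi_2> = (1/16)[1*(11)*conj(1) + 1*(7)*conj(1) + 2*(-3 - sqrt(2))*conj(1) + 2*(1)*conj(1) + 2*(-3 + sqrt(2))*conj(1) + 4*(-3)*conj(-1) + 4*(1)*conj(-1)]
      = (1/16)[(11) + (7) + (-6 - 2*sqrt(2)) + (2) + (-6 + 2*sqrt(2)) + (12) + (-4)] = 16/16 = 1
  <chi_rho, chi_3> = (1/16)[1*(11)*conj(1) + 1*(7)*conj(1) + 2*(-3 - sqrt(2))*conj(-1) + 2*(1)*conj(1) + 2*(-3 + sqrt(2))*conj(-1) + 4*(-3)*conj(1) + 4*(1)*conj(-1)]
      = (1/16)[(11) + (7) + (2*sqrt(2) + 6) + (2) + (6 - 2*sqrt(2)) + (-12) + (-4)] = 16/16 = 1
  <chi_rho, chi_4> = (1/16)[1*(11)*conj(1) + 1*(7)*conj(1) + 2*(-3 - sqrt(2))*conj(-1) + 2*(1)*conj(1) + 2*(-3 + sqrt(2))*conj(-1) + 4*(-3)*conj(-1) + 4*(1)*conj(1)]
      = (1/16)[(11) + (7) + (2*sqrt(2) + 6) + (2) + (6 - 2*sqrt(2)) + (12) + (4)] = 48/16 = 3
  <chi_rho, chi_5> = (1/16)[1*(11)*conj(2) + 1*(7)*conj(-2) + 2*(-3 - sqrt(2))*conj(sqrt(2)) + 2*(1)*conj(0) + 2*(-3 + sqrt(2))*conj(-sqrt(2)) + 4*(-3)*conj(0) + 4*(1)*conj(0)]
      = (1/16)[(22) + (-14) + (-6*sqrt(2) - 4) + (0) + (-4 + 6*sqrt(2)) + (0) + (0)] = 0/16 = 0
  <chi_rho, chi_6> = (1/16)[1*(11)*conj(2) + 1*(7)*conj(2) + 2*(-3 - sqrt(2))*conj(0) + 2*(1)*conj(-2) + 2*(-3 + sqrt(2))*conj(0) + 4*(-3)*conj(0) + 4*(1)*conj(0)]
      = (1/16)[(22) + (14) + (0) + (-4) + (0) + (0) + (0)] = 32/16 = 2
  <chi_rho, chi_7> = (1/16)[1*(11)*conj(2) + 1*(7)*conj(-2) + 2*(-3 - sqrt(2))*conj(-sqrt(2)) + 2*(1)*conj(0) + 2*(-3 + sqrt(2))*conj(sqrt(2)) + 4*(-3)*conj(0) + 4*(1)*conj(0)]
      = (1/16)[(22) + (-14) + (4 + 6*sqrt(2)) + (0) + (4 - 6*sqrt(2)) + (0) + (0)] = 16/16 = 1
Dimension check: dim(rho) = sum (mult * dim) = 0*1 + 1*1 + 1*1 + 3*1 + 0*2 + 2*2 + 1*2 = 11 = chi_rho(e) = 11.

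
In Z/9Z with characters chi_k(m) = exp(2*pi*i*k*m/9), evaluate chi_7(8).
chi_7(8) = zeta_9^56 = exp(4*I*pi/9)

Working: chi_7(8) = zeta_9^(7*8) = zeta_9^56. Since zeta_9^9 = 1, this equals zeta_9^2 = exp(2*pi*i*2/9) = exp(4*I*pi/9).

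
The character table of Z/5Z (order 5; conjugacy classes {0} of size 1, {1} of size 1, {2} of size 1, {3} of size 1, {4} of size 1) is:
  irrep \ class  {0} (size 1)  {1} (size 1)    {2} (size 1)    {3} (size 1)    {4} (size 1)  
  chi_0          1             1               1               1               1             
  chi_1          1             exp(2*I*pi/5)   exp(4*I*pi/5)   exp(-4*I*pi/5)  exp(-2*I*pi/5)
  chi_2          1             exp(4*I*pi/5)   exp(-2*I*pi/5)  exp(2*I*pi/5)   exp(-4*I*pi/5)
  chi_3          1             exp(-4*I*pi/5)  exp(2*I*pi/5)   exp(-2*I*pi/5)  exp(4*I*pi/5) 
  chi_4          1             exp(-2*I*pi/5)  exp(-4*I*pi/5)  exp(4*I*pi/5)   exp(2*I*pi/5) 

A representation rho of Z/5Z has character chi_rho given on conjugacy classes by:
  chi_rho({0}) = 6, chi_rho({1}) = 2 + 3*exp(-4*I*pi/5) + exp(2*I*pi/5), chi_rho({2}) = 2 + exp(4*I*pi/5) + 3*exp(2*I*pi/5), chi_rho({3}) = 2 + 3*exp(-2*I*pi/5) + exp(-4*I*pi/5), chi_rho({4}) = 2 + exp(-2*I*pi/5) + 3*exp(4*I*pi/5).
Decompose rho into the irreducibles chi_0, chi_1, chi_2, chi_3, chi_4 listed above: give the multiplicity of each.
Multiplicities: chi_0: 2, chi_1: 1, chi_2: 0, chi_3: 3, chi_4: 0.

Explanation: Use <chi_rho, chi> = (1/|G|) sum_C |C| * chi_rho(C) * conj(chi(C)) with |G| = 5 for each irreducible chi in the table:
  <chi_rho, chi_0> = (1/5)[1*(6)*conj(1) + 1*(2 + 3*exp(-4*I*pi/5) + exp(2*I*pi/5))*conj(1) + 1*(2 + exp(4*I*pi/5) + 3*exp(2*I*pi/5))*conj(1) + 1*(2 + 3*exp(-2*I*pi/5) + exp(-4*I*pi/5))*conj(1) + 1*(2 + exp(-2*I*pi/5) + 3*exp(4*I*pi/5))*conj(1)]
      = (1/5)[(6) + (2 + 3*exp(-4*I*pi/5) + exp(2*I*pi/5)) + (2 + exp(4*I*pi/5) + 3*exp(2*I*pi/5)) + (2 + 3*exp(-2*I*pi/5) + exp(-4*I*pi/5)) + (2 + exp(-2*I*pi/5) + 3*exp(4*I*pi/5))] = 10/5 = 2
  <chi_rho, chi_1> = (1/5)[1*(6)*conj(1) + 1*(2 + 3*exp(-4*I*pi/5) + exp(2*I*pi/5))*conj(exp(2*I*pi/5)) + 1*(2 + exp(4*I*pi/5) + 3*exp(2*I*pi/5))*conj(exp(4*I*pi/5)) + 1*(2 + 3*exp(-2*I*pi/5) + exp(-4*I*pi/5))*conj(exp(-4*I*pi/5)) + 1*(2 + exp(-2*I*pi/5) + 3*exp(4*I*pi/5))*conj(exp(-2*I*pi/5))]
      = (1/5)[(6) + (1 + 2*exp(-2*I*pi/5) + 3*exp(4*I*pi/5)) + (1 + 3*exp(-2*I*pi/5) + 2*exp(-4*I*pi/5)) + (1 + 2*exp(4*I*pi/5) + 3*exp(2*I*pi/5)) + (1 + 3*exp(-4*I*pi/5) + 2*exp(2*I*pi/5))] = 5/5 = 1
  <chi_rho, chi_2> = (1/5)[1*(6)*conj(1) + 1*(2 + 3*exp(-4*I*pi/5) + exp(2*I*pi/5))*conj(exp(4*I*pi/5)) + 1*(2 + exp(4*I*pi/5) + 3*exp(2*I*pi/5))*conj(exp(-2*I*pi/5)) + 1*(2 + 3*exp(-2*I*pi/5) + exp(-4*I*pi/5))*conj(exp(2*I*pi/5)) + 1*(2 + exp(-2*I*pi/5) + 3*exp(4*I*pi/5))*conj(exp(-4*I*pi/5))]
      = (1/5)[(6) + (2*exp(-4*I*pi/5) + exp(-2*I*pi/5) + 3*exp(2*I*pi/5)) + (exp(-4*I*pi/5) + 3*exp(4*I*pi/5) + 2*exp(2*I*pi/5)) + (2*exp(-2*I*pi/5) + 3*exp(-4*I*pi/5) + exp(4*I*pi/5)) + (3*exp(-2*I*pi/5) + exp(2*I*pi/5) + 2*exp(4*I*pi/5))] = 0/5 = 0
  <chi_rho, chi_3> = (1/5)[1*(6)*conj(1) + 1*(2 + 3*exp(-4*I*pi/5) + exp(2*I*pi/5))*conj(exp(-4*I*pi/5)) + 1*(2 + exp(4*I*pi/5) + 3*exp(2*I*pi/5))*conj(exp(2*I*pi/5)) + 1*(2 + 3*exp(-2*I*pi/5) + exp(-4*I*pi/5))*conj(exp(-2*I*pi/5)) + 1*(2 + exp(-2*I*pi/5) + 3*exp(4*I*pi/5))*conj(exp(4*I*pi/5))]
      = (1/5)[(6) + (3 + exp(-4*I*pi/5) + 2*exp(4*I*pi/5)) + (3 + 2*exp(-2*I*pi/5) + exp(2*I*pi/5)) + (3 + exp(-2*I*pi/5) + 2*exp(2*I*pi/5)) + (3 + 2*exp(-4*I*pi/5) + exp(4*I*pi/5))] = 15/5 = 3
  <chi_rho, chi_4> = (1/5)[1*(6)*conj(1) + 1*(2 + 3*exp(-4*I*pi/5) + exp(2*I*pi/5))*conj(exp(-2*I*pi/5)) + 1*(2 + exp(4*I*pi/5) + 3*exp(2*I*pi/5))*conj(exp(-4*I*pi/5)) + 1*(2 + 3*exp(-2*I*pi/5) + exp(-4*I*pi/5))*conj(exp(4*I*pi/5)) + 1*(2 + exp(-2*I*pi/5) + 3*exp(4*I*pi/5))*conj(exp(2*I*pi/5))]
      = (1/5)[(6) + (3*exp(-2*I*pi/5) + exp(4*I*pi/5) + 2*exp(2*I*pi/5)) + (3*exp(-4*I*pi/5) + exp(-2*I*pi/5) + 2*exp(4*I*pi/5)) + (2*exp(-4*I*pi/5) + exp(2*I*pi/5) + 3*exp(4*I*pi/5)) + (2*exp(-2*I*pi/5) + exp(-4*I*pi/5) + 3*exp(2*I*pi/5))] = 0/5 = 0
(Exp terms are combined using exp(i*s)*conj(exp(i*t)) = exp(i*(s-t)), and sums of them are collapsed using the identity that for every m > 1 the m distinct m-th roots of unity sum to 0, e.g. 1 + exp(2*I*pi/3) + exp(-2*I*pi/3) = 0.)
Dimension check: dim(rho) = sum (mult * dim) = 2*1 + 1*1 + 0*1 + 3*1 + 0*1 = 6 = chi_rho(e) = 6.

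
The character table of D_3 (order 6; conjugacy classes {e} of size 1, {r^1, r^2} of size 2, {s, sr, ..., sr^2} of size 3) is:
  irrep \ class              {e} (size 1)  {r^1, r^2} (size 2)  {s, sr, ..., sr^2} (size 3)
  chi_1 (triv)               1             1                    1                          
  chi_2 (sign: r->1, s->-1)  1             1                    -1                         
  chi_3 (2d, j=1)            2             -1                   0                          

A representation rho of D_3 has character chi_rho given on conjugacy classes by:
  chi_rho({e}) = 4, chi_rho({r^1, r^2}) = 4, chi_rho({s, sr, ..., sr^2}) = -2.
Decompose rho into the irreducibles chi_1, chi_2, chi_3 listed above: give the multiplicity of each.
Multiplicities: chi_1: 1, chi_2: 3, chi_3: 0.

Use <chi_rho, chi> = (1/|G|) sum_C |C| * chi_rho(C) * conj(chi(C)) with |G| = 6 for each irreducible chi in the table:
  <chi_rho, chi_1> = (1/6)[1*(4)*conj(1) + 2*(4)*conj(1) + 3*(-2)*conj(1)]
      = (1/6)[(4) + (8) + (-6)] = 6/6 = 1
  <chi_rho, chi_2> = (1/6)[1*(4)*conj(1) + 2*(4)*conj(1) + 3*(-2)*conj(-1)]
      = (1/6)[(4) + (8) + (6)] = 18/6 = 3
  <chi_rho, chi_3> = (1/6)[1*(4)*conj(2) + 2*(4)*conj(-1) + 3*(-2)*conj(0)]
      = (1/6)[(8) + (-8) + (0)] = 0/6 = 0
Dimension check: dim(rho) = sum (mult * dim) = 1*1 + 3*1 + 0*2 = 4 = chi_rho(e) = 4.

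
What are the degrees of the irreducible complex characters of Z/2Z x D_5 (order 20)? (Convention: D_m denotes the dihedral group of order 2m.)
Dimensions: 1, 1, 1, 1, 2, 2, 2, 2

Proof sketch: There are 8 irreducibles (= number of conjugacy classes). Their dimensions d_i satisfy sum d_i^2 = |G| = 20: 1 + 1 + 1 + 1 + 4 + 4 + 4 + 4 = 20. (For the product with Z/2Z: each of the 2 1-dim characters of Z/2Z tensors with each irrep of D_5, giving 2 copies of each D_5-dimension.)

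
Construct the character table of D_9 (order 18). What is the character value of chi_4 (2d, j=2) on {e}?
Conjugacy classes: {e} of size 1, {r^1, r^8} of size 2, {r^2, r^7} of size 2, {r^3, r^6} of size 2, {r^4, r^5} of size 2, {s, sr, ..., sr^8} of size 9.
Character table:
  irrep \ class              {e} (size 1)  {r^1, r^8} (size 2)  {r^2, r^7} (size 2)  {r^3, r^6} (size 2)  {r^4, r^5} (size 2)  {s, sr, ..., sr^8} (size 9)
  chi_1 (triv)               1             1                    1                    1                    1                    1                          
  chi_2 (sign: r->1, s->-1)  1             1                    1                    1                    1                    -1                         
  chi_3 (2d, j=1)            2             2*cos(2*pi/9)        2*cos(4*pi/9)        -1                   -2*cos(pi/9)         0                          
  chi_4 (2d, j=2)            2             2*cos(4*pi/9)        -2*cos(pi/9)         -1                   2*cos(2*pi/9)        0                          
  chi_5 (2d, j=3)            2             -1                   -1                   2                    -1                   0                          
  chi_6 (2d, j=4)            2             -2*cos(pi/9)         2*cos(2*pi/9)        -1                   2*cos(4*pi/9)        0                          

Spot check: chi_4 (2d, j=2) on {e} = 2.

Derivation: D_9 has order 2*9 = 18 with 6 conjugacy classes, hence 6 irreducibles. Sum of squared dims 1 + 1 + 4 + 4 + 4 + 4 = 18 = |G|. Linear characters come from the abelianisation; the 2-dimensional irreps have character r^k -> 2*cos(2*pi*j*k/9), reflections -> 0.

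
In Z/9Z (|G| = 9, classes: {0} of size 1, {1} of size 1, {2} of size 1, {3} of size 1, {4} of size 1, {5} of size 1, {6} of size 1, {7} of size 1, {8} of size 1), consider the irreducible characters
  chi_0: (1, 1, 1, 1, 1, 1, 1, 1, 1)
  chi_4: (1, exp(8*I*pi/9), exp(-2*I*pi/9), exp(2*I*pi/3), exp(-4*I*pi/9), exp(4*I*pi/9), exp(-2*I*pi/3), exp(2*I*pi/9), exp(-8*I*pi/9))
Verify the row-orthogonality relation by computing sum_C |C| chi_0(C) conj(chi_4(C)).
Sum = 0; so <chi_0, chi_4> = 0 (distinct irreducibles are orthogonal).

Solution. Compute term by term over conjugacy classes (|C| * chi_0(C) * conj(chi_4(C))):
  1*(1)*conj(1) + 1*(1)*conj(exp(8*I*pi/9)) + 1*(1)*conj(exp(-2*I*pi/9)) + 1*(1)*conj(exp(2*I*pi/3)) + 1*(1)*conj(exp(-4*I*pi/9)) + 1*(1)*conj(exp(4*I*pi/9)) + 1*(1)*conj(exp(-2*I*pi/3)) + 1*(1)*conj(exp(2*I*pi/9)) + 1*(1)*conj(exp(-8*I*pi/9))
  = (1) + (exp(-8*I*pi/9)) + (exp(2*I*pi/9)) + (exp(-2*I*pi/3)) + (exp(4*I*pi/9)) + (exp(-4*I*pi/9)) + (exp(2*I*pi/3)) + (exp(-2*I*pi/9)) + (exp(8*I*pi/9))
  = 0.
(Exp terms are combined using exp(i*s)*conj(exp(i*t)) = exp(i*(s-t)), and sums of them are collapsed using the identity that for every m > 1 the m distinct m-th roots of unity sum to 0, e.g. 1 + exp(2*I*pi/3) + exp(-2*I*pi/3) = 0.)
Dividing by |G| = 9 gives 0/9 = 0, matching the row-orthogonality relation <chi_0, chi_4> = [chi_0 = chi_4].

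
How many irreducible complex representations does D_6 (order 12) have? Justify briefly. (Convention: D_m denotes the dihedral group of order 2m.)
6

Argument: The number of irreducible complex representations of a finite group equals its number of conjugacy classes. D_6 has 6 conjugacy classes (n/2 + 3 for n even), so D_6 (order 12) has exactly 6 irreducible complex representations.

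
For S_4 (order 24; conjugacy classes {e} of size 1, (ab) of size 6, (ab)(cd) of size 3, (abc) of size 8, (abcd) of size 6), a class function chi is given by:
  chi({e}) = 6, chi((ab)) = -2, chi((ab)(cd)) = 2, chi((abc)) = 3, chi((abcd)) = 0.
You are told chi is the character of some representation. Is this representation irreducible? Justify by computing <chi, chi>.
Not irreducible (reducible): <chi, chi> = 6 > 1.

Justification: <chi, chi> = (1/|G|) sum_C |C| * |chi(C)|^2 = (1/24)[1*|6|^2 + 6*|-2|^2 + 3*|2|^2 + 8*|3|^2 + 6*|0|^2]
  = (1/24)[(36) + (24) + (12) + (72) + (0)] = 144/24 = 6.
A character is irreducible iff <chi, chi> = 1, so this representation is reducible.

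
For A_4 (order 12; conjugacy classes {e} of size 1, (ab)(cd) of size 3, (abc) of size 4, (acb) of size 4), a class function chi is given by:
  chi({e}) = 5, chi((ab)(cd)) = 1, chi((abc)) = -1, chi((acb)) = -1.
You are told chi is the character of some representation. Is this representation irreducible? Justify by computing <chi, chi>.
Not irreducible (reducible): <chi, chi> = 3 > 1.

Why: <chi, chi> = (1/|G|) sum_C |C| * |chi(C)|^2 = (1/12)[1*|5|^2 + 3*|1|^2 + 4*|-1|^2 + 4*|-1|^2]
  = (1/12)[(25) + (3) + (4) + (4)] = 36/12 = 3.
(Exp terms are combined using exp(i*s)*conj(exp(i*t)) = exp(i*(s-t)), and sums of them are collapsed using the identity that for every m > 1 the m distinct m-th roots of unity sum to 0, e.g. 1 + exp(2*I*pi/3) + exp(-2*I*pi/3) = 0.)
A character is irreducible iff <chi, chi> = 1, so this representation is reducible.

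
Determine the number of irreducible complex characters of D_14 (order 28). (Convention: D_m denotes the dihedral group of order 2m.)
10

Derivation: The number of irreducible complex representations of a finite group equals its number of conjugacy classes. D_14 has 10 conjugacy classes (n/2 + 3 for n even), so D_14 (order 28) has exactly 10 irreducible complex representations.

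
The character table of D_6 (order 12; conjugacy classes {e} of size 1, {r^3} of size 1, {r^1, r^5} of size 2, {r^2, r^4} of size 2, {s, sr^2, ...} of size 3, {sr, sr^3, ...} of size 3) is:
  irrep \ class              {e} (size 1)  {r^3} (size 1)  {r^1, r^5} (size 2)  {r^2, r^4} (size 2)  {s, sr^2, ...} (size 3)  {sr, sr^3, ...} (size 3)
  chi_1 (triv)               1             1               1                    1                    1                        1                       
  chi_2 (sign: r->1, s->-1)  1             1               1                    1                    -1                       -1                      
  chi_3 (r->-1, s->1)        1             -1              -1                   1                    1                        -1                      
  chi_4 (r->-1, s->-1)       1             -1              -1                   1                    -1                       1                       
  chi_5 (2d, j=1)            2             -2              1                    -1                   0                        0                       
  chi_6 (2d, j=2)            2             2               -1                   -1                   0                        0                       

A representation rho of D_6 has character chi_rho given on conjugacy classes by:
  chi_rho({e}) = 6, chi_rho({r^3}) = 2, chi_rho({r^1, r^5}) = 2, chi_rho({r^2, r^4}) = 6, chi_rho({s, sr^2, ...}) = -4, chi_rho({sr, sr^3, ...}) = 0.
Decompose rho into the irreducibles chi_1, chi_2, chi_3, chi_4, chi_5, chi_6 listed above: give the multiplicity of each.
Multiplicities: chi_1: 1, chi_2: 3, chi_3: 0, chi_4: 2, chi_5: 0, chi_6: 0.

Solution. Use <chi_rho, chi> = (1/|G|) sum_C |C| * chi_rho(C) * conj(chi(C)) with |G| = 12 for each irreducible chi in the table:
  <chi_rho, chi_1> = (1/12)[1*(6)*conj(1) + 1*(2)*conj(1) + 2*(2)*conj(1) + 2*(6)*conj(1) + 3*(-4)*conj(1) + 3*(0)*conj(1)]
      = (1/12)[(6) + (2) + (4) + (12) + (-12) + (0)] = 12/12 = 1
  <chi_rho, chi_2> = (1/12)[1*(6)*conj(1) + 1*(2)*conj(1) + 2*(2)*conj(1) + 2*(6)*conj(1) + 3*(-4)*conj(-1) + 3*(0)*conj(-1)]
      = (1/12)[(6) + (2) + (4) + (12) + (12) + (0)] = 36/12 = 3
  <chi_rho, chi_3> = (1/12)[1*(6)*conj(1) + 1*(2)*conj(-1) + 2*(2)*conj(-1) + 2*(6)*conj(1) + 3*(-4)*conj(1) + 3*(0)*conj(-1)]
      = (1/12)[(6) + (-2) + (-4) + (12) + (-12) + (0)] = 0/12 = 0
  <chi_rho, chi_4> = (1/12)[1*(6)*conj(1) + 1*(2)*conj(-1) + 2*(2)*conj(-1) + 2*(6)*conj(1) + 3*(-4)*conj(-1) + 3*(0)*conj(1)]
      = (1/12)[(6) + (-2) + (-4) + (12) + (12) + (0)] = 24/12 = 2
  <chi_rho, chi_5> = (1/12)[1*(6)*conj(2) + 1*(2)*conj(-2) + 2*(2)*conj(1) + 2*(6)*conj(-1) + 3*(-4)*conj(0) + 3*(0)*conj(0)]
      = (1/12)[(12) + (-4) + (4) + (-12) + (0) + (0)] = 0/12 = 0
  <chi_rho, chi_6> = (1/12)[1*(6)*conj(2) + 1*(2)*conj(2) + 2*(2)*conj(-1) + 2*(6)*conj(-1) + 3*(-4)*conj(0) + 3*(0)*conj(0)]
      = (1/12)[(12) + (4) + (-4) + (-12) + (0) + (0)] = 0/12 = 0
Dimension check: dim(rho) = sum (mult * dim) = 1*1 + 3*1 + 0*1 + 2*1 + 0*2 + 0*2 = 6 = chi_rho(e) = 6.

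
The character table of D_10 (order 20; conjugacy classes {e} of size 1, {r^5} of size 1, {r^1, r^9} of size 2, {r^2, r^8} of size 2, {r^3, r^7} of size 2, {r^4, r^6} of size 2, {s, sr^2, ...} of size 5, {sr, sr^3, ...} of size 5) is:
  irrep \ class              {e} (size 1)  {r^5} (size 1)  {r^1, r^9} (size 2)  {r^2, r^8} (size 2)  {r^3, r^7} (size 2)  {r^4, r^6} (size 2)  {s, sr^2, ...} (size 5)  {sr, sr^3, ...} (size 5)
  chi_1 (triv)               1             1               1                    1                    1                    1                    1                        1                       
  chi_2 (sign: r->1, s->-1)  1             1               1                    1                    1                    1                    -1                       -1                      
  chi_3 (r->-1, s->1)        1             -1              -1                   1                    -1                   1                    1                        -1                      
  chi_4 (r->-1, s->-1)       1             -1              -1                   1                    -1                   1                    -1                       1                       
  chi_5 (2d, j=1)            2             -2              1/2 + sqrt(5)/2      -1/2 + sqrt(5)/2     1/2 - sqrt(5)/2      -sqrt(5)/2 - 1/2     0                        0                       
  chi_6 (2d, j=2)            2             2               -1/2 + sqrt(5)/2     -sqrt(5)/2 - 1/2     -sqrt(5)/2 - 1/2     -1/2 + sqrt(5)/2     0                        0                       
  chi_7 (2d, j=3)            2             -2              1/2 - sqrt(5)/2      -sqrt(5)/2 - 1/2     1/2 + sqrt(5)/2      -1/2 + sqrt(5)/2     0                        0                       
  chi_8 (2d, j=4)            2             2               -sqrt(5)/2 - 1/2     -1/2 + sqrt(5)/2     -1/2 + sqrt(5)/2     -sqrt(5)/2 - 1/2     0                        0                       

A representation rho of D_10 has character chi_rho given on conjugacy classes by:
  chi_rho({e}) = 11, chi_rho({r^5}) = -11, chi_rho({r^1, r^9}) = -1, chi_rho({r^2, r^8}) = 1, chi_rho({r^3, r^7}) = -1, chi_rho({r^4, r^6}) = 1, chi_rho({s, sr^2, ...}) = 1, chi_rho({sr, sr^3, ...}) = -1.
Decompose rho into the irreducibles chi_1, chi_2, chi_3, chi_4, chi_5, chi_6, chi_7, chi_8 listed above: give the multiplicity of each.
Multiplicities: chi_1: 0, chi_2: 0, chi_3: 2, chi_4: 1, chi_5: 2, chi_6: 0, chi_7: 2, chi_8: 0.

Working: Use <chi_rho, chi> = (1/|G|) sum_C |C| * chi_rho(C) * conj(chi(C)) with |G| = 20 for each irreducible chi in the table:
  <chi_rho, chi_1> = (1/20)[1*(11)*conj(1) + 1*(-11)*conj(1) + 2*(-1)*conj(1) + 2*(1)*conj(1) + 2*(-1)*conj(1) + 2*(1)*conj(1) + 5*(1)*conj(1) + 5*(-1)*conj(1)]
      = (1/20)[(11) + (-11) + (-2) + (2) + (-2) + (2) + (5) + (-5)] = 0/20 = 0
  <chi_rho, chi_2> = (1/20)[1*(11)*conj(1) + 1*(-11)*conj(1) + 2*(-1)*conj(1) + 2*(1)*conj(1) + 2*(-1)*conj(1) + 2*(1)*conj(1) + 5*(1)*conj(-1) + 5*(-1)*conj(-1)]
      = (1/20)[(11) + (-11) + (-2) + (2) + (-2) + (2) + (-5) + (5)] = 0/20 = 0
  <chi_rho, chi_3> = (1/20)[1*(11)*conj(1) + 1*(-11)*conj(-1) + 2*(-1)*conj(-1) + 2*(1)*conj(1) + 2*(-1)*conj(-1) + 2*(1)*conj(1) + 5*(1)*conj(1) + 5*(-1)*conj(-1)]
      = (1/20)[(11) + (11) + (2) + (2) + (2) + (2) + (5) + (5)] = 40/20 = 2
  <chi_rho, chi_4> = (1/20)[1*(11)*conj(1) + 1*(-11)*conj(-1) + 2*(-1)*conj(-1) + 2*(1)*conj(1) + 2*(-1)*conj(-1) + 2*(1)*conj(1) + 5*(1)*conj(-1) + 5*(-1)*conj(1)]
      = (1/20)[(11) + (11) + (2) + (2) + (2) + (2) + (-5) + (-5)] = 20/20 = 1
  <chi_rho, chi_5> = (1/20)[1*(11)*conj(2) + 1*(-11)*conj(-2) + 2*(-1)*conj(1/2 + sqrt(5)/2) + 2*(1)*conj(-1/2 + sqrt(5)/2) + 2*(-1)*conj(1/2 - sqrt(5)/2) + 2*(1)*conj(-sqrt(5)/2 - 1/2) + 5*(1)*conj(0) + 5*(-1)*conj(0)]
      = (1/20)[(22) + (22) + (-sqrt(5) - 1) + (-1 + sqrt(5)) + (-1 + sqrt(5)) + (-sqrt(5) - 1) + (0) + (0)] = 40/20 = 2
  <chi_rho, chi_6> = (1/20)[1*(11)*conj(2) + 1*(-11)*conj(2) + 2*(-1)*conj(-1/2 + sqrt(5)/2) + 2*(1)*conj(-sqrt(5)/2 - 1/2) + 2*(-1)*conj(-sqrt(5)/2 - 1/2) + 2*(1)*conj(-1/2 + sqrt(5)/2) + 5*(1)*conj(0) + 5*(-1)*conj(0)]
      = (1/20)[(22) + (-22) + (1 - sqrt(5)) + (-sqrt(5) - 1) + (1 + sqrt(5)) + (-1 + sqrt(5)) + (0) + (0)] = 0/20 = 0
  <chi_rho, chi_7> = (1/20)[1*(11)*conj(2) + 1*(-11)*conj(-2) + 2*(-1)*conj(1/2 - sqrt(5)/2) + 2*(1)*conj(-sqrt(5)/2 - 1/2) + 2*(-1)*conj(1/2 + sqrt(5)/2) + 2*(1)*conj(-1/2 + sqrt(5)/2) + 5*(1)*conj(0) + 5*(-1)*conj(0)]
      = (1/20)[(22) + (22) + (-1 + sqrt(5)) + (-sqrt(5) - 1) + (-sqrt(5) - 1) + (-1 + sqrt(5)) + (0) + (0)] = 40/20 = 2
  <chi_rho, chi_8> = (1/20)[1*(11)*conj(2) + 1*(-11)*conj(2) + 2*(-1)*conj(-sqrt(5)/2 - 1/2) + 2*(1)*conj(-1/2 + sqrt(5)/2) + 2*(-1)*conj(-1/2 + sqrt(5)/2) + 2*(1)*conj(-sqrt(5)/2 - 1/2) + 5*(1)*conj(0) + 5*(-1)*conj(0)]
      = (1/20)[(22) + (-22) + (1 + sqrt(5)) + (-1 + sqrt(5)) + (1 - sqrt(5)) + (-sqrt(5) - 1) + (0) + (0)] = 0/20 = 0
Dimension check: dim(rho) = sum (mult * dim) = 0*1 + 0*1 + 2*1 + 1*1 + 2*2 + 0*2 + 2*2 + 0*2 = 11 = chi_rho(e) = 11.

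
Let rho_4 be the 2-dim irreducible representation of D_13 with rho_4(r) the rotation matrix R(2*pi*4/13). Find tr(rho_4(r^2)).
chi_{rho_4}(r^2) = 2*cos(2*pi*4*2/13) = -2*cos(3*pi/13)

Argument: rho_4(r^2) is rotation by angle 2*pi*4*2/13, whose trace is 2*cos(2*pi*4*2/13) = -2*cos(3*pi/13).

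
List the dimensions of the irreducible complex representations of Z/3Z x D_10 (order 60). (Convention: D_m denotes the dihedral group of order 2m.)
Dimensions: 1, 1, 1, 1, 1, 1, 1, 1, 1, 1, 1, 1, 2, 2, 2, 2, 2, 2, 2, 2, 2, 2, 2, 2

Justification: There are 24 irreducibles (= number of conjugacy classes). Their dimensions d_i satisfy sum d_i^2 = |G| = 60: 1 + 1 + 1 + 1 + 1 + 1 + 1 + 1 + 1 + 1 + 1 + 1 + 4 + 4 + 4 + 4 + 4 + 4 + 4 + 4 + 4 + 4 + 4 + 4 = 60. (For the product with Z/3Z: each of the 3 1-dim characters of Z/3Z tensors with each irrep of D_10, giving 3 copies of each D_10-dimension.)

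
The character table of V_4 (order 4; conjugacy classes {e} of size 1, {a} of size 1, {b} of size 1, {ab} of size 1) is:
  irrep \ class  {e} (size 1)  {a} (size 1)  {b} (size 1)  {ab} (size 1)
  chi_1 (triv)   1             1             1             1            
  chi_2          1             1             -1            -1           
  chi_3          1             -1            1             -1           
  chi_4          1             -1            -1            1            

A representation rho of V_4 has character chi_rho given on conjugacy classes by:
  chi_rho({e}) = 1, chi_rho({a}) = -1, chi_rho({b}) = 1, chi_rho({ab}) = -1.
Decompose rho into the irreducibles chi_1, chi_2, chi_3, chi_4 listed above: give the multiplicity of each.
Multiplicities: chi_1: 0, chi_2: 0, chi_3: 1, chi_4: 0.

Use <chi_rho, chi> = (1/|G|) sum_C |C| * chi_rho(C) * conj(chi(C)) with |G| = 4 for each irreducible chi in the table:
  <chi_rho, chi_1> = (1/4)[1*(1)*conj(1) + 1*(-1)*conj(1) + 1*(1)*conj(1) + 1*(-1)*conj(1)]
      = (1/4)[(1) + (-1) + (1) + (-1)] = 0/4 = 0
  <chi_rho, chi_2> = (1/4)[1*(1)*conj(1) + 1*(-1)*conj(1) + 1*(1)*conj(-1) + 1*(-1)*conj(-1)]
      = (1/4)[(1) + (-1) + (-1) + (1)] = 0/4 = 0
  <chi_rho, chi_3> = (1/4)[1*(1)*conj(1) + 1*(-1)*conj(-1) + 1*(1)*conj(1) + 1*(-1)*conj(-1)]
      = (1/4)[(1) + (1) + (1) + (1)] = 4/4 = 1
  <chi_rho, chi_4> = (1/4)[1*(1)*conj(1) + 1*(-1)*conj(-1) + 1*(1)*conj(-1) + 1*(-1)*conj(1)]
      = (1/4)[(1) + (1) + (-1) + (-1)] = 0/4 = 0
Dimension check: dim(rho) = sum (mult * dim) = 0*1 + 0*1 + 1*1 + 0*1 = 1 = chi_rho(e) = 1.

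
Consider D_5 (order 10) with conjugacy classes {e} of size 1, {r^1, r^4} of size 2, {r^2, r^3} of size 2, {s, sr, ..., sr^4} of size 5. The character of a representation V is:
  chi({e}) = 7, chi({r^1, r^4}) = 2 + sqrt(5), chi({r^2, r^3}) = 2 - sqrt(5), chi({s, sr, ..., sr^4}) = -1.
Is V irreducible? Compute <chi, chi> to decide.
Not irreducible (reducible): <chi, chi> = 9 > 1.

<chi, chi> = (1/|G|) sum_C |C| * |chi(C)|^2 = (1/10)[1*|7|^2 + 2*|2 + sqrt(5)|^2 + 2*|2 - sqrt(5)|^2 + 5*|-1|^2]
  = (1/10)[(49) + (8*sqrt(5) + 18) + (18 - 8*sqrt(5)) + (5)] = 90/10 = 9.
A character is irreducible iff <chi, chi> = 1, so this representation is reducible.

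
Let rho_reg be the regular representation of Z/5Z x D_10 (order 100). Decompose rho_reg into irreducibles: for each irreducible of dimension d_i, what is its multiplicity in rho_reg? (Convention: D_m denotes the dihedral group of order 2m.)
Each irreducible V_i of dimension d_i appears with multiplicity d_i, i.e. rho_reg = (direct sum over all irreducibles V_i) d_i V_i. The irreducible dimensions for Z/5Z x D_10 are 1, 1, 1, 1, 1, 1, 1, 1, 1, 1, 1, 1, 1, 1, 1, 1, 1, 1, 1, 1, 2, 2, 2, 2, 2, 2, 2, 2, 2, 2, 2, 2, 2, 2, 2, 2, 2, 2, 2, 2: 20 irreducibles of dimension 1, each with multiplicity 1; 20 irreducibles of dimension 2, each with multiplicity 2. Total dimension 20*1*1 + 20*2*2 = 100 = |G|.

Solution. General theorem: in the regular representation of a finite group G, each irreducible appears with multiplicity equal to its dimension. Check: dim(rho_reg) = sum d_i^2 = 1 + 1 + 1 + 1 + 1 + 1 + 1 + 1 + 1 + 1 + 1 + 1 + 1 + 1 + 1 + 1 + 1 + 1 + 1 + 1 + 4 + 4 + 4 + 4 + 4 + 4 + 4 + 4 + 4 + 4 + 4 + 4 + 4 + 4 + 4 + 4 + 4 + 4 + 4 + 4 = 100 = |G|.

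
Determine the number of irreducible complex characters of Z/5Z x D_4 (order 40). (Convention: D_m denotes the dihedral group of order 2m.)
25

Derivation: The number of irreducible complex representations of a finite group equals its number of conjugacy classes. For a direct product, #classes(G x H) = #classes(G) * #classes(H). Z/5Z has 5 classes (abelian), D_4 has 5 classes, so 5 * 5 = 25, so Z/5Z x D_4 (order 40) has exactly 25 irreducible complex representations.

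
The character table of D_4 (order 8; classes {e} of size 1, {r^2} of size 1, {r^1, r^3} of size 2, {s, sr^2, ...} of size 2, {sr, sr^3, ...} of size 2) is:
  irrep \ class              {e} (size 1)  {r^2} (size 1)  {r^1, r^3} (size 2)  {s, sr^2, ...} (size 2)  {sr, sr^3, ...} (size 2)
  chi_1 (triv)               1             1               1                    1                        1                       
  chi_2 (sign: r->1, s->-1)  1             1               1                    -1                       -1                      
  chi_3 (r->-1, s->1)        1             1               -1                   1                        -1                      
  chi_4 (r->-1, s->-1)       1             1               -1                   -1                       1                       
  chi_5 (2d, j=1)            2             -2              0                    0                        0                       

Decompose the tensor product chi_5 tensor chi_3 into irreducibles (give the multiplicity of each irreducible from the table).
chi_5 tensor chi_3 = chi_5 (all other irreducibles have multiplicity 0).

Justification: The character of a tensor product is the pointwise product (chi_5 * chi_3)(C) = chi_5(C) * chi_3(C):
  {e}: (2)*(1), {r^2}: (-2)*(1), {r^1, r^3}: (0)*(-1), {s, sr^2, ...}: (0)*(1), {sr, sr^3, ...}: (0)*(-1)
so (chi_5 * chi_3) takes values
  {e} -> 2, {r^2} -> -2, {r^1, r^3} -> 0, {s, sr^2, ...} -> 0, {sr, sr^3, ...} -> 0.
Now take the inner product of this character with each irreducible chi from the table, <chi_5*chi_3, chi> = (1/8) sum_C |C| (chi_5*chi_3)(C) conj(chi(C)):
  <chi_5*chi_3, chi_1> = (1/8)[1*(2)*conj(1) + 1*(-2)*conj(1) + 2*(0)*conj(1) + 2*(0)*conj(1) + 2*(0)*conj(1)]
      = (1/8)[(2) + (-2) + (0) + (0) + (0)] = 0/8 = 0
  <chi_5*chi_3, chi_2> = (1/8)[1*(2)*conj(1) + 1*(-2)*conj(1) + 2*(0)*conj(1) + 2*(0)*conj(-1) + 2*(0)*conj(-1)]
      = (1/8)[(2) + (-2) + (0) + (0) + (0)] = 0/8 = 0
  <chi_5*chi_3, chi_3> = (1/8)[1*(2)*conj(1) + 1*(-2)*conj(1) + 2*(0)*conj(-1) + 2*(0)*conj(1) + 2*(0)*conj(-1)]
      = (1/8)[(2) + (-2) + (0) + (0) + (0)] = 0/8 = 0
  <chi_5*chi_3, chi_4> = (1/8)[1*(2)*conj(1) + 1*(-2)*conj(1) + 2*(0)*conj(-1) + 2*(0)*conj(-1) + 2*(0)*conj(1)]
      = (1/8)[(2) + (-2) + (0) + (0) + (0)] = 0/8 = 0
  <chi_5*chi_3, chi_5> = (1/8)[1*(2)*conj(2) + 1*(-2)*conj(-2) + 2*(0)*conj(0) + 2*(0)*conj(0) + 2*(0)*conj(0)]
      = (1/8)[(4) + (4) + (0) + (0) + (0)] = 8/8 = 1
Hence the multiplicities are chi_5: 1. Dimension check: dim(chi_5)*dim(chi_3) = 2*1 = 2 and sum (mult * dim) = 1*2 = 2.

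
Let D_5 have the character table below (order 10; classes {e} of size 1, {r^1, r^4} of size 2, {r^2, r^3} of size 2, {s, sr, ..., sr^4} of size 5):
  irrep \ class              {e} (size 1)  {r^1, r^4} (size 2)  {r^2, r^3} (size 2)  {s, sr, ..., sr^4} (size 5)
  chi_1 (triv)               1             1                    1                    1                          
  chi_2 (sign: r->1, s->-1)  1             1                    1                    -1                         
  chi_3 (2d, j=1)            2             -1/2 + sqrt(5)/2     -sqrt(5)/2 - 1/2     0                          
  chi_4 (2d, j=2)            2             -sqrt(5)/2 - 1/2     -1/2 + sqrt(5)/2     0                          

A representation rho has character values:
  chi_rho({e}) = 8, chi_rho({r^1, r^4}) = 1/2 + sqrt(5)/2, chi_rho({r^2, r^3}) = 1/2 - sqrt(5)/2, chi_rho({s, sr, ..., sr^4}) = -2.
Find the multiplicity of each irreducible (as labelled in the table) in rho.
Multiplicities: chi_1: 0, chi_2: 2, chi_3: 2, chi_4: 1.

Use <chi_rho, chi> = (1/|G|) sum_C |C| * chi_rho(C) * conj(chi(C)) with |G| = 10 for each irreducible chi in the table:
  <chi_rho, chi_1> = (1/10)[1*(8)*conj(1) + 2*(1/2 + sqrt(5)/2)*conj(1) + 2*(1/2 - sqrt(5)/2)*conj(1) + 5*(-2)*conj(1)]
      = (1/10)[(8) + (1 + sqrt(5)) + (1 - sqrt(5)) + (-10)] = 0/10 = 0
  <chi_rho, chi_2> = (1/10)[1*(8)*conj(1) + 2*(1/2 + sqrt(5)/2)*conj(1) + 2*(1/2 - sqrt(5)/2)*conj(1) + 5*(-2)*conj(-1)]
      = (1/10)[(8) + (1 + sqrt(5)) + (1 - sqrt(5)) + (10)] = 20/10 = 2
  <chi_rho, chi_3> = (1/10)[1*(8)*conj(2) + 2*(1/2 + sqrt(5)/2)*conj(-1/2 + sqrt(5)/2) + 2*(1/2 - sqrt(5)/2)*conj(-sqrt(5)/2 - 1/2) + 5*(-2)*conj(0)]
      = (1/10)[(16) + (2) + (2) + (0)] = 20/10 = 2
  <chi_rho, chi_4> = (1/10)[1*(8)*conj(2) + 2*(1/2 + sqrt(5)/2)*conj(-sqrt(5)/2 - 1/2) + 2*(1/2 - sqrt(5)/2)*conj(-1/2 + sqrt(5)/2) + 5*(-2)*conj(0)]
      = (1/10)[(16) + (-3 - sqrt(5)) + (-3 + sqrt(5)) + (0)] = 10/10 = 1
Dimension check: dim(rho) = sum (mult * dim) = 0*1 + 2*1 + 2*2 + 1*2 = 8 = chi_rho(e) = 8.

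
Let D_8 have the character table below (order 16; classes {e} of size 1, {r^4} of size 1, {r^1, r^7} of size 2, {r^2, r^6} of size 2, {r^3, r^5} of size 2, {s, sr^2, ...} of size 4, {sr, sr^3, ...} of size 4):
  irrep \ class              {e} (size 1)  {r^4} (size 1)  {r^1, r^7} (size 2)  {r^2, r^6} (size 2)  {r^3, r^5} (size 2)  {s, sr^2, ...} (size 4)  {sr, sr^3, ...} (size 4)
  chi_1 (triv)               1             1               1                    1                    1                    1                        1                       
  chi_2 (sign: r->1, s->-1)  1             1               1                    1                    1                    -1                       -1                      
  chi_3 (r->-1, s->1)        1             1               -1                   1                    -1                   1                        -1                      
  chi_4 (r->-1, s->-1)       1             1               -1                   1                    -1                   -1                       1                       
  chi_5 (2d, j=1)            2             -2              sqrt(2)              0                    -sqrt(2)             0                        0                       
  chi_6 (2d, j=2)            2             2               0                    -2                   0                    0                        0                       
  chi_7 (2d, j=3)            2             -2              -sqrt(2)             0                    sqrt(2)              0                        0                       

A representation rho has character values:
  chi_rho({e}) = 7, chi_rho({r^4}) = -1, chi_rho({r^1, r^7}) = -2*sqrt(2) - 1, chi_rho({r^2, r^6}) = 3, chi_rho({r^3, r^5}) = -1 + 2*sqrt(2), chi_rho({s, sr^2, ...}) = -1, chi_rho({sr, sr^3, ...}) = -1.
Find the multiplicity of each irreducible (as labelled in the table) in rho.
Multiplicities: chi_1: 0, chi_2: 1, chi_3: 1, chi_4: 1, chi_5: 0, chi_6: 0, chi_7: 2.

Derivation: Use <chi_rho, chi> = (1/|G|) sum_C |C| * chi_rho(C) * conj(chi(C)) with |G| = 16 for each irreducible chi in the table:
  <chi_rho, chi_1> = (1/16)[1*(7)*conj(1) + 1*(-1)*conj(1) + 2*(-2*sqrt(2) - 1)*conj(1) + 2*(3)*conj(1) + 2*(-1 + 2*sqrt(2))*conj(1) + 4*(-1)*conj(1) + 4*(-1)*conj(1)]
      = (1/16)[(7) + (-1) + (-4*sqrt(2) - 2) + (6) + (-2 + 4*sqrt(2)) + (-4) + (-4)] = 0/16 = 0
  <chi_rho, chi_2> = (1/16)[1*(7)*conj(1) + 1*(-1)*conj(1) + 2*(-2*sqrt(2) - 1)*conj(1) + 2*(3)*conj(1) + 2*(-1 + 2*sqrt(2))*conj(1) + 4*(-1)*conj(-1) + 4*(-1)*conj(-1)]
      = (1/16)[(7) + (-1) + (-4*sqrt(2) - 2) + (6) + (-2 + 4*sqrt(2)) + (4) + (4)] = 16/16 = 1
  <chi_rho, chi_3> = (1/16)[1*(7)*conj(1) + 1*(-1)*conj(1) + 2*(-2*sqrt(2) - 1)*conj(-1) + 2*(3)*conj(1) + 2*(-1 + 2*sqrt(2))*conj(-1) + 4*(-1)*conj(1) + 4*(-1)*conj(-1)]
      = (1/16)[(7) + (-1) + (2 + 4*sqrt(2)) + (6) + (2 - 4*sqrt(2)) + (-4) + (4)] = 16/16 = 1
  <chi_rho, chi_4> = (1/16)[1*(7)*conj(1) + 1*(-1)*conj(1) + 2*(-2*sqrt(2) - 1)*conj(-1) + 2*(3)*conj(1) + 2*(-1 + 2*sqrt(2))*conj(-1) + 4*(-1)*conj(-1) + 4*(-1)*conj(1)]
      = (1/16)[(7) + (-1) + (2 + 4*sqrt(2)) + (6) + (2 - 4*sqrt(2)) + (4) + (-4)] = 16/16 = 1
  <chi_rho, chi_5> = (1/16)[1*(7)*conj(2) + 1*(-1)*conj(-2) + 2*(-2*sqrt(2) - 1)*conj(sqrt(2)) + 2*(3)*conj(0) + 2*(-1 + 2*sqrt(2))*conj(-sqrt(2)) + 4*(-1)*conj(0) + 4*(-1)*conj(0)]
      = (1/16)[(14) + (2) + (-8 - 2*sqrt(2)) + (0) + (-8 + 2*sqrt(2)) + (0) + (0)] = 0/16 = 0
  <chi_rho, chi_6> = (1/16)[1*(7)*conj(2) + 1*(-1)*conj(2) + 2*(-2*sqrt(2) - 1)*conj(0) + 2*(3)*conj(-2) + 2*(-1 + 2*sqrt(2))*conj(0) + 4*(-1)*conj(0) + 4*(-1)*conj(0)]
      = (1/16)[(14) + (-2) + (0) + (-12) + (0) + (0) + (0)] = 0/16 = 0
  <chi_rho, chi_7> = (1/16)[1*(7)*conj(2) + 1*(-1)*conj(-2) + 2*(-2*sqrt(2) - 1)*conj(-sqrt(2)) + 2*(3)*conj(0) + 2*(-1 + 2*sqrt(2))*conj(sqrt(2)) + 4*(-1)*conj(0) + 4*(-1)*conj(0)]
      = (1/16)[(14) + (2) + (2*sqrt(2) + 8) + (0) + (8 - 2*sqrt(2)) + (0) + (0)] = 32/16 = 2
Dimension check: dim(rho) = sum (mult * dim) = 0*1 + 1*1 + 1*1 + 1*1 + 0*2 + 0*2 + 2*2 = 7 = chi_rho(e) = 7.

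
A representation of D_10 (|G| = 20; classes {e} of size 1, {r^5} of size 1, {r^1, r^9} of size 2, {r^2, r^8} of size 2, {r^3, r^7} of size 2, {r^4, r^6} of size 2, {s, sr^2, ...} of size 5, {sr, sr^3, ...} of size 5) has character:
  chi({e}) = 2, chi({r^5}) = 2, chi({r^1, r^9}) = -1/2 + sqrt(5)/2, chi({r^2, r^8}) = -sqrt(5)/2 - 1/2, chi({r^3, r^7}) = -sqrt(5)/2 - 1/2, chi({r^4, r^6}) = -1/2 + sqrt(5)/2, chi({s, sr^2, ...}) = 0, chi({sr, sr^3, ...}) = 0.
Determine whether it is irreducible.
Irreducible: <chi, chi> = 1.

Working: <chi, chi> = (1/|G|) sum_C |C| * |chi(C)|^2 = (1/20)[1*|2|^2 + 1*|2|^2 + 2*|-1/2 + sqrt(5)/2|^2 + 2*|-sqrt(5)/2 - 1/2|^2 + 2*|-sqrt(5)/2 - 1/2|^2 + 2*|-1/2 + sqrt(5)/2|^2 + 5*|0|^2 + 5*|0|^2]
  = (1/20)[(4) + (4) + (3 - sqrt(5)) + (sqrt(5) + 3) + (sqrt(5) + 3) + (3 - sqrt(5)) + (0) + (0)] = 20/20 = 1.
A character is irreducible iff <chi, chi> = 1, so this representation is irreducible.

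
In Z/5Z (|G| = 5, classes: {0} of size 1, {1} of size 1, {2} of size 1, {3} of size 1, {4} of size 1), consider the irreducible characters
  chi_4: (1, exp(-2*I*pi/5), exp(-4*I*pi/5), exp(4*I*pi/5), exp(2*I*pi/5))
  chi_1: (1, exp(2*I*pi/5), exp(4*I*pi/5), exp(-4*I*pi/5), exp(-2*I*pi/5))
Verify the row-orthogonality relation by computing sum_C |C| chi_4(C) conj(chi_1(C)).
Sum = 0; so <chi_4, chi_1> = 0 (distinct irreducibles are orthogonal).

Why: Compute term by term over conjugacy classes (|C| * chi_4(C) * conj(chi_1(C))):
  1*(1)*conj(1) + 1*(exp(-2*I*pi/5))*conj(exp(2*I*pi/5)) + 1*(exp(-4*I*pi/5))*conj(exp(4*I*pi/5)) + 1*(exp(4*I*pi/5))*conj(exp(-4*I*pi/5)) + 1*(exp(2*I*pi/5))*conj(exp(-2*I*pi/5))
  = (1) + (exp(-4*I*pi/5)) + (exp(2*I*pi/5)) + (exp(-2*I*pi/5)) + (exp(4*I*pi/5))
  = 0.
(Exp terms are combined using exp(i*s)*conj(exp(i*t)) = exp(i*(s-t)), and sums of them are collapsed using the identity that for every m > 1 the m distinct m-th roots of unity sum to 0, e.g. 1 + exp(2*I*pi/3) + exp(-2*I*pi/3) = 0.)
Dividing by |G| = 5 gives 0/5 = 0, matching the row-orthogonality relation <chi_4, chi_1> = [chi_4 = chi_1].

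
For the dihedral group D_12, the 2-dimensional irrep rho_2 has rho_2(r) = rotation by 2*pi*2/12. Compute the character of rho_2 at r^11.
chi_{rho_2}(r^11) = 2*cos(2*pi*2*11/12) = 1

Solution. rho_2(r^11) is rotation by angle 2*pi*2*11/12, whose trace is 2*cos(2*pi*2*11/12) = 1.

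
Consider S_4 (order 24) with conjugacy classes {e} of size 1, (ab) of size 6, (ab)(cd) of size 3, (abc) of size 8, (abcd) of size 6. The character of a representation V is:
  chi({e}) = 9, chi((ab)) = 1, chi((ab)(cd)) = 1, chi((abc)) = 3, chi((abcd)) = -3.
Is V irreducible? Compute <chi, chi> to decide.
Not irreducible (reducible): <chi, chi> = 9 > 1.

Details: <chi, chi> = (1/|G|) sum_C |C| * |chi(C)|^2 = (1/24)[1*|9|^2 + 6*|1|^2 + 3*|1|^2 + 8*|3|^2 + 6*|-3|^2]
  = (1/24)[(81) + (6) + (3) + (72) + (54)] = 216/24 = 9.
A character is irreducible iff <chi, chi> = 1, so this representation is reducible.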